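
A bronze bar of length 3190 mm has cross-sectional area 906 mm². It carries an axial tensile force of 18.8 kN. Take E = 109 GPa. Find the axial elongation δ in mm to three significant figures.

δ_mech = NL/(AE) = 18800·3190/(906·109000) = 0.6073 mm.

0.607 mm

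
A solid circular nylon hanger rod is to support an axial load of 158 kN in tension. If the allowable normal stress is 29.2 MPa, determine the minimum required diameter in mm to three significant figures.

83.0 mm

Required area A ≥ P/σ_allow = 158000/29.2 = 5411 mm².
For a solid circular section, d ≥ √(4A/π) = 83 mm.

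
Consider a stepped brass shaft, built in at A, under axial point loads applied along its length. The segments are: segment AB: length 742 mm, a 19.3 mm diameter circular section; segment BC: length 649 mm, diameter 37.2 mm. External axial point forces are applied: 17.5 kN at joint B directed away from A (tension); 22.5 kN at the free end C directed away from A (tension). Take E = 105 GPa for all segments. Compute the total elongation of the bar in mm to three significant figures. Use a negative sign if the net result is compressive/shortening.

1.09 mm

Internal axial forces (sectioning from the free end, tension +): N_BC = 22.5 kN, N_AB = 40 kN.
A_AB = 292.6 mm².
A_BC = 1087 mm².
δ_AB = 40000·742/(292.6·105000) = 0.9662 mm
δ_BC = 22500·649/(1087·105000) = 0.128 mm
δ = Σδ_i = 1.094 mm.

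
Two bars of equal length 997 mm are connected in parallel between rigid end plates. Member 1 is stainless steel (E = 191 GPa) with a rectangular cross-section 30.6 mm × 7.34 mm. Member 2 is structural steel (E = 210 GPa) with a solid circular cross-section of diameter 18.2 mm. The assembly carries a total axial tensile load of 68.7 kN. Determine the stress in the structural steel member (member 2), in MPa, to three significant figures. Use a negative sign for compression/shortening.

A_1 = 224.6 mm².
A_2 = 260.2 mm².
Equal strain + equilibrium ⇒ each member carries load in proportion to AE: A₁E₁ = 42900000 N, A₂E₂ = 54630000 N, ΣAE = 97530000 N.
σ₂ = P·E₂/ΣAE = 68700·210000/97530000 = 147.9 MPa.

148 MPa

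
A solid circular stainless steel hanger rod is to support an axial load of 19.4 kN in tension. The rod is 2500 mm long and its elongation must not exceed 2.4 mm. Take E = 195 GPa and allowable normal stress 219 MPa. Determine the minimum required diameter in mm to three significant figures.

11.5 mm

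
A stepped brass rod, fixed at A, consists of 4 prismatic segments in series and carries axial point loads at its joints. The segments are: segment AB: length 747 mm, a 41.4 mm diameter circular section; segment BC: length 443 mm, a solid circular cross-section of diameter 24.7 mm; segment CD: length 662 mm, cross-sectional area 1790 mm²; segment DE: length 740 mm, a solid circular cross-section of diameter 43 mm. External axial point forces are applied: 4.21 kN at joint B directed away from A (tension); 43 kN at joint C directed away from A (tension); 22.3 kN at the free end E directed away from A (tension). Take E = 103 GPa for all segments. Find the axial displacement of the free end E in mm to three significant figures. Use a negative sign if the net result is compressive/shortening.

Internal axial forces (sectioning from the free end, tension +): N_DE = 22.3 kN, N_CD = 22.3 kN, N_BC = 65.3 kN, N_AB = 69.51 kN.
A_AB = 1346 mm².
A_BC = 479.2 mm².
A_DE = 1452 mm².
δ_AB = 69510·747/(1346·103000) = 0.3745 mm
δ_BC = 65300·443/(479.2·103000) = 0.5861 mm
δ_CD = 22300·662/(1790·103000) = 0.08007 mm
δ_DE = 22300·740/(1452·103000) = 0.1103 mm
δ = Σδ_i = 1.151 mm.

1.15 mm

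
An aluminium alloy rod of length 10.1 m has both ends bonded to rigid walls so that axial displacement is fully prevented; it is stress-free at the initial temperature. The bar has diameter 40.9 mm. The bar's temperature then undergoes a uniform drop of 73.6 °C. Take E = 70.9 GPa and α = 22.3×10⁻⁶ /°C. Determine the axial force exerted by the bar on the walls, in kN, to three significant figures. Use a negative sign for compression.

Free thermal expansion αLΔT = 22.3e-6 · 10100 · -73.6 = -16.58 mm.
The walls impose strain ε = −(-16.58)/10100 = 1.6413e-03; σ = Eε = 70900 · 1.6413e-03 = 116.4 MPa.
Wall reaction R = σ·A = 116.4·1314 = 152900 N = 152.9 kN.

153 kN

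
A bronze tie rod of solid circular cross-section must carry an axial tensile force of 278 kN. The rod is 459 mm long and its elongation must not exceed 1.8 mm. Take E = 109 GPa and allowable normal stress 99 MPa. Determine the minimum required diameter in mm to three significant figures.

Required area A ≥ P/σ_allow = 278000/99 = 2808 mm².
For a solid circular section, d ≥ √(4A/π) = 59.79 mm.
Elongation limit: A ≥ PL/(Eδ_allow) = 278000·459/(109000·1.8) = 650.4 mm² ⇒ d ≥ 28.78 mm.
The stress limit governs.

59.8 mm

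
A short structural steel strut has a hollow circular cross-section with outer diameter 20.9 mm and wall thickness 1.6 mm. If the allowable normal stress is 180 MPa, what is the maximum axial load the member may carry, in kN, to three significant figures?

A = 97.01 mm².
P_max = σ_allow · A = 180 · 97.01 = 17460 N = 17.46 kN.

17.5 kN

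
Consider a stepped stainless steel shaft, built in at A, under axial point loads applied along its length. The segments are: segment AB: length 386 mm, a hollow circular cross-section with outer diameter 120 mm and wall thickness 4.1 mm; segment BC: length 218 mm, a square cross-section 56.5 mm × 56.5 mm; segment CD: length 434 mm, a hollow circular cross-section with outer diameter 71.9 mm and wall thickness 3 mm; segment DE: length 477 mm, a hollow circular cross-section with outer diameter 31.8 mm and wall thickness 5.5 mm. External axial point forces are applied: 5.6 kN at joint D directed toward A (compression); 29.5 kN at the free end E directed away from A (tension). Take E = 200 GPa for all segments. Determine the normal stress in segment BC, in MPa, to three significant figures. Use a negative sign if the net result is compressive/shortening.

7.49 MPa

Internal axial forces (sectioning from the free end, tension +): N_DE = 29.5 kN, N_CD = 23.9 kN, N_BC = 23.9 kN, N_AB = 23.9 kN.
A_BC = 3192 mm².
σ_BC = N_BC/A_BC = 23900/3192 = 7.487 MPa.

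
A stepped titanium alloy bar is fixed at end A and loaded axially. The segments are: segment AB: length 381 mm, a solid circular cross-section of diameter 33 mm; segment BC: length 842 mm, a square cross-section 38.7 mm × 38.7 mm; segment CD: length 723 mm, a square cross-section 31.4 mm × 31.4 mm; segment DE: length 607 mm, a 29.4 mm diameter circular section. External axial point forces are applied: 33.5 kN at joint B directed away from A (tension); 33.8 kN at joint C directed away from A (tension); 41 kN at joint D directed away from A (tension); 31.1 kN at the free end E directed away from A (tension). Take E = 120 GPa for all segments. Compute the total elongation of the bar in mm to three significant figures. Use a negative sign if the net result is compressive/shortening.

Internal axial forces (sectioning from the free end, tension +): N_DE = 31.1 kN, N_CD = 72.1 kN, N_BC = 105.9 kN, N_AB = 139.4 kN.
A_AB = 855.3 mm².
A_BC = 1498 mm².
A_CD = 986 mm².
A_DE = 678.9 mm².
δ_AB = 139400·381/(855.3·120000) = 0.5175 mm
δ_BC = 105900·842/(1498·120000) = 0.4961 mm
δ_CD = 72100·723/(986·120000) = 0.4406 mm
δ_DE = 31100·607/(678.9·120000) = 0.2317 mm
δ = Σδ_i = 1.686 mm.

1.69 mm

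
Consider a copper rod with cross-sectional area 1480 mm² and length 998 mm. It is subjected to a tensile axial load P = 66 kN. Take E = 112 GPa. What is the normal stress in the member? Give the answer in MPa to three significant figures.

σ = N/A = 66000/1480 = 44.59 MPa.

44.6 MPa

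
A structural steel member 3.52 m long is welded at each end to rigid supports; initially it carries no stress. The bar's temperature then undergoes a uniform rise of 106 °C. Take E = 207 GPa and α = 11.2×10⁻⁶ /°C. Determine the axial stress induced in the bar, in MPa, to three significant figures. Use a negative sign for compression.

-246 MPa

Free thermal expansion αLΔT = 11.2e-6 · 3520 · 106 = 4.179 mm.
The walls impose strain ε = −(4.179)/3520 = -1.1872e-03; σ = Eε = 207000 · -1.1872e-03 = -245.8 MPa.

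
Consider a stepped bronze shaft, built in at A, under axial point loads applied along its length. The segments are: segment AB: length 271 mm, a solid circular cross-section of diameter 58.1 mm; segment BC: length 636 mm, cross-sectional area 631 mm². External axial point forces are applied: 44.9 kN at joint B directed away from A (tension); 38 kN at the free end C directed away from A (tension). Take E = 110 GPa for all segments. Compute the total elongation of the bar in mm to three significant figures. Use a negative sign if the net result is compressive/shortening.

Internal axial forces (sectioning from the free end, tension +): N_BC = 38 kN, N_AB = 82.9 kN.
A_AB = 2651 mm².
δ_AB = 82900·271/(2651·110000) = 0.07704 mm
δ_BC = 38000·636/(631·110000) = 0.3482 mm
δ = Σδ_i = 0.4252 mm.

0.425 mm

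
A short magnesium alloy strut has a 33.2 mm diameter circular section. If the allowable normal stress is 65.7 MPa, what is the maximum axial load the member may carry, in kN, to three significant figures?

56.9 kN

A = 865.7 mm².
P_max = σ_allow · A = 65.7 · 865.7 = 56880 N = 56.88 kN.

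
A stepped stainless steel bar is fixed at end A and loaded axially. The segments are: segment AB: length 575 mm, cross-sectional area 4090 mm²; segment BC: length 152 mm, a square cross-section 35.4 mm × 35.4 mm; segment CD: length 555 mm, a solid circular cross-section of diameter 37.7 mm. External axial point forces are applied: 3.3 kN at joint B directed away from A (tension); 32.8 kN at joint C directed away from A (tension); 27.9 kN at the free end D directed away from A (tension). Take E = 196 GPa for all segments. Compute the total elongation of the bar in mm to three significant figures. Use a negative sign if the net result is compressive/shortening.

0.154 mm

Internal axial forces (sectioning from the free end, tension +): N_CD = 27.9 kN, N_BC = 60.7 kN, N_AB = 64 kN.
A_BC = 1253 mm².
A_CD = 1116 mm².
δ_AB = 64000·575/(4090·196000) = 0.04591 mm
δ_BC = 60700·152/(1253·196000) = 0.03756 mm
δ_CD = 27900·555/(1116·196000) = 0.07077 mm
δ = Σδ_i = 0.1542 mm.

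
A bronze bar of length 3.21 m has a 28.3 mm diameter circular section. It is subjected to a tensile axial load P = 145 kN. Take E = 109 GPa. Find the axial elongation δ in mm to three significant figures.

A = 629 mm².
δ_mech = NL/(AE) = 145000·3210/(629·109000) = 6.789 mm.

6.79 mm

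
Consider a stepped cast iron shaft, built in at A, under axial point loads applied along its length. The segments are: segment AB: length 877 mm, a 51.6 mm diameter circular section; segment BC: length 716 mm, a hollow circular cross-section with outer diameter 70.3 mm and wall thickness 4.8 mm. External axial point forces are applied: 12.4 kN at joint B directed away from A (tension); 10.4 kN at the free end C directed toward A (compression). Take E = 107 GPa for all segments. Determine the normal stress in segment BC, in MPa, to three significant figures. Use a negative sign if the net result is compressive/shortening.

-10.5 MPa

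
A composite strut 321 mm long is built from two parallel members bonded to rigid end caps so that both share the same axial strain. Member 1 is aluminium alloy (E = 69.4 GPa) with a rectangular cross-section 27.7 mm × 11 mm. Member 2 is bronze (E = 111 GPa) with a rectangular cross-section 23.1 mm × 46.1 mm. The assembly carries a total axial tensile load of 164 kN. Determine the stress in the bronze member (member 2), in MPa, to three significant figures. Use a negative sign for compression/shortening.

131 MPa

A_1 = 304.7 mm².
A_2 = 1065 mm².
Equal strain + equilibrium ⇒ each member carries load in proportion to AE: A₁E₁ = 21150000 N, A₂E₂ = 118200000 N, ΣAE = 139400000 N.
σ₂ = P·E₂/ΣAE = 164000·111000/139400000 = 130.6 MPa.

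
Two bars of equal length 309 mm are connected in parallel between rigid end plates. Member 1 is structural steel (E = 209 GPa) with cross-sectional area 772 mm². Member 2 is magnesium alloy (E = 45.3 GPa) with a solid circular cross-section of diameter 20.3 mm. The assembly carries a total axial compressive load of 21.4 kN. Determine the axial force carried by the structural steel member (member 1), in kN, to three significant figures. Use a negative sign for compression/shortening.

-19.6 kN

A_2 = 323.7 mm².
Equal strain + equilibrium ⇒ each member carries load in proportion to AE: A₁E₁ = 161300000 N, A₂E₂ = 14660000 N, ΣAE = 176000000 N.
F₁ = P·A₁E₁/ΣAE = -21400·161300000/176000000 = -19620 N.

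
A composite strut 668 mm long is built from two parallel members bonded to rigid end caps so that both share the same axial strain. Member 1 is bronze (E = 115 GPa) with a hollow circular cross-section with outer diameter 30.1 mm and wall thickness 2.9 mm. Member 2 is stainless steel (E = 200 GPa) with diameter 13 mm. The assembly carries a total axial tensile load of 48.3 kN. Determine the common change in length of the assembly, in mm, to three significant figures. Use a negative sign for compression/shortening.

0.586 mm

A_1 = 247.8 mm².
A_2 = 132.7 mm².
Equal strain + equilibrium ⇒ each member carries load in proportion to AE: A₁E₁ = 28500000 N, A₂E₂ = 26550000 N, ΣAE = 55040000 N.
δ = PL/ΣAE = 48300·668/55040000 = 0.5862 mm.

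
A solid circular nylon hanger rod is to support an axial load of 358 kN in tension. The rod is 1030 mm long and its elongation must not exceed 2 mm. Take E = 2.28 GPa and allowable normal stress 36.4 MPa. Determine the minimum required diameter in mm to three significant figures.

321 mm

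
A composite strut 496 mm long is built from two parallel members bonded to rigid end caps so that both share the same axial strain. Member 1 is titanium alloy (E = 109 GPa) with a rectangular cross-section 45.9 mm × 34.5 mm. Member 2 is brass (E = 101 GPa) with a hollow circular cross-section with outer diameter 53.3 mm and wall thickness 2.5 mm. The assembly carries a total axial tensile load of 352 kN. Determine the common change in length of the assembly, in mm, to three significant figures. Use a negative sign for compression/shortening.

A_1 = 1584 mm².
A_2 = 399 mm².
Equal strain + equilibrium ⇒ each member carries load in proportion to AE: A₁E₁ = 172600000 N, A₂E₂ = 40300000 N, ΣAE = 212900000 N.
δ = PL/ΣAE = 352000·496/212900000 = 0.82 mm.

0.820 mm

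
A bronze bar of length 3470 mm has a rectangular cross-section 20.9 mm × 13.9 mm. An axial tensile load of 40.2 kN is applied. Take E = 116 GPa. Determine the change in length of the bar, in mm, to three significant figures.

A = 290.5 mm².
δ_mech = NL/(AE) = 40200·3470/(290.5·116000) = 4.139 mm.

4.14 mm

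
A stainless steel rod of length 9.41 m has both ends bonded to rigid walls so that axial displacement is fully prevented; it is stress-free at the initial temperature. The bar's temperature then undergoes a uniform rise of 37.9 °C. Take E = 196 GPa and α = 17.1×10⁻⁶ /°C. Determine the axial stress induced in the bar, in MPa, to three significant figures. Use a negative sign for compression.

Free thermal expansion αLΔT = 17.1e-6 · 9410 · 37.9 = 6.099 mm.
The walls impose strain ε = −(6.099)/9410 = -6.4809e-04; σ = Eε = 196000 · -6.4809e-04 = -127 MPa.

-127 MPa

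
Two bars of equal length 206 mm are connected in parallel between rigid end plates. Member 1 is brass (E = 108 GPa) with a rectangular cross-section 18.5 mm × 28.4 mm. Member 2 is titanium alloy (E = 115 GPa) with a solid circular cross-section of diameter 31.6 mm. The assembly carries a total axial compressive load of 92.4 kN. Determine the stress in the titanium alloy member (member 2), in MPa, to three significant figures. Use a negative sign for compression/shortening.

A_1 = 525.4 mm².
A_2 = 784.3 mm².
Equal strain + equilibrium ⇒ each member carries load in proportion to AE: A₁E₁ = 56740000 N, A₂E₂ = 90190000 N, ΣAE = 146900000 N.
σ₂ = P·E₂/ΣAE = -92400·115000/146900000 = -72.32 MPa.

-72.3 MPa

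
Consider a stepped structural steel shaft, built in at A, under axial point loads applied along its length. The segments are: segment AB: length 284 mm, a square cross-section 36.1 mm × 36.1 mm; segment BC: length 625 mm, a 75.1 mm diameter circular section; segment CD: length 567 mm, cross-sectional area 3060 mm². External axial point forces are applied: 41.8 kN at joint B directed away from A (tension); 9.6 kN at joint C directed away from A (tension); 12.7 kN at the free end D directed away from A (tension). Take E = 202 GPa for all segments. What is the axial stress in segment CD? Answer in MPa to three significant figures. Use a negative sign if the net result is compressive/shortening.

Internal axial forces (sectioning from the free end, tension +): N_CD = 12.7 kN, N_BC = 22.3 kN, N_AB = 64.1 kN.
σ_CD = N_CD/A_CD = 12700/3060 = 4.15 MPa.

4.15 MPa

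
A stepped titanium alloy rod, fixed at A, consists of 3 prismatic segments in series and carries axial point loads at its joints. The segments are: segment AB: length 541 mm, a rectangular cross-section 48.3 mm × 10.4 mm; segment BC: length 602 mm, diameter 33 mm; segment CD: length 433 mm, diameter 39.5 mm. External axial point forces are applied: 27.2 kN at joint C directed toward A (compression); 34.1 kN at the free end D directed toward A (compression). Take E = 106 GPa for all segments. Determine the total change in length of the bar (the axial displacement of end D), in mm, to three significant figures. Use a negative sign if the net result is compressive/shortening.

-1.14 mm

Internal axial forces (sectioning from the free end, tension +): N_CD = -34.1 kN, N_BC = -61.3 kN, N_AB = -61.3 kN.
A_AB = 502.3 mm².
A_BC = 855.3 mm².
A_CD = 1225 mm².
δ_AB = -61300·541/(502.3·106000) = -0.6228 mm
δ_BC = -61300·602/(855.3·106000) = -0.407 mm
δ_CD = -34100·433/(1225·106000) = -0.1137 mm
δ = Σδ_i = -1.144 mm.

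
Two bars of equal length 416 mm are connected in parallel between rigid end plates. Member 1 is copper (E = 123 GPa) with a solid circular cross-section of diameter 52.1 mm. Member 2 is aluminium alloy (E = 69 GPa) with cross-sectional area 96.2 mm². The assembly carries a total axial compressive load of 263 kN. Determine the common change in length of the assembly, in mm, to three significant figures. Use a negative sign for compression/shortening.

A_1 = 2132 mm².
Equal strain + equilibrium ⇒ each member carries load in proportion to AE: A₁E₁ = 262200000 N, A₂E₂ = 6638000 N, ΣAE = 268900000 N.
δ = PL/ΣAE = -263000·416/268900000 = -0.4069 mm.

-0.407 mm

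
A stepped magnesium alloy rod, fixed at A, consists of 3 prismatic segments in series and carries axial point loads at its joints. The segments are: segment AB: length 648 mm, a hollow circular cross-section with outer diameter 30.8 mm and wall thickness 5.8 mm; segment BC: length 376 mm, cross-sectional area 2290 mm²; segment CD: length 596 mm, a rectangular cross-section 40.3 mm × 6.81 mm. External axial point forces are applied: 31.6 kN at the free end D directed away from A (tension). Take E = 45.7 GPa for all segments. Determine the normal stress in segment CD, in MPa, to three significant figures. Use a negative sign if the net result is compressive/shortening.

Internal axial forces (sectioning from the free end, tension +): N_CD = 31.6 kN, N_BC = 31.6 kN, N_AB = 31.6 kN.
A_CD = 274.4 mm².
σ_CD = N_CD/A_CD = 31600/274.4 = 115.1 MPa.

115 MPa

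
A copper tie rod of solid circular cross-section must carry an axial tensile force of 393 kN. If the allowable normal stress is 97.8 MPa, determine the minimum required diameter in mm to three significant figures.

71.5 mm

Required area A ≥ P/σ_allow = 393000/97.8 = 4018 mm².
For a solid circular section, d ≥ √(4A/π) = 71.53 mm.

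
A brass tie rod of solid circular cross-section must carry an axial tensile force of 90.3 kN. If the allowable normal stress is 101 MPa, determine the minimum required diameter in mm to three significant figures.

Required area A ≥ P/σ_allow = 90300/101 = 894.1 mm².
For a solid circular section, d ≥ √(4A/π) = 33.74 mm.

33.7 mm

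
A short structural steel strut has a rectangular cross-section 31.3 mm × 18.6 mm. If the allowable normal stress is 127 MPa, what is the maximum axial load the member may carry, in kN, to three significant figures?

A = 582.2 mm².
P_max = σ_allow · A = 127 · 582.2 = 73940 N = 73.94 kN.

73.9 kN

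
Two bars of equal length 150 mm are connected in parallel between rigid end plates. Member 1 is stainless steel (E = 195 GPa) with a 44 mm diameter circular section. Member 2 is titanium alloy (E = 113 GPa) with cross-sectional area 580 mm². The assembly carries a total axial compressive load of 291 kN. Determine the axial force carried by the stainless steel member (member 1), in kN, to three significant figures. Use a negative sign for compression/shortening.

-238 kN

A_1 = 1521 mm².
Equal strain + equilibrium ⇒ each member carries load in proportion to AE: A₁E₁ = 296500000 N, A₂E₂ = 65540000 N, ΣAE = 362000000 N.
F₁ = P·A₁E₁/ΣAE = -291000·296500000/362000000 = -238300 N.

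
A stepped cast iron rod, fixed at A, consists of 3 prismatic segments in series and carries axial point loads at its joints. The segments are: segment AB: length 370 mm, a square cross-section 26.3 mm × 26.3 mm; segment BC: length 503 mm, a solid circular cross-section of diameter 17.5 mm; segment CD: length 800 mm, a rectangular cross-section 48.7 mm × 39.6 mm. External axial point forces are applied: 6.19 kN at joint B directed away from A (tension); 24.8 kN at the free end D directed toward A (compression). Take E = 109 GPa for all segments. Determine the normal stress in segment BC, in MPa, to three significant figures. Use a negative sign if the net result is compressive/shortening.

Internal axial forces (sectioning from the free end, tension +): N_CD = -24.8 kN, N_BC = -24.8 kN, N_AB = -18.61 kN.
A_BC = 240.5 mm².
σ_BC = N_BC/A_BC = -24800/240.5 = -103.1 MPa.

-103 MPa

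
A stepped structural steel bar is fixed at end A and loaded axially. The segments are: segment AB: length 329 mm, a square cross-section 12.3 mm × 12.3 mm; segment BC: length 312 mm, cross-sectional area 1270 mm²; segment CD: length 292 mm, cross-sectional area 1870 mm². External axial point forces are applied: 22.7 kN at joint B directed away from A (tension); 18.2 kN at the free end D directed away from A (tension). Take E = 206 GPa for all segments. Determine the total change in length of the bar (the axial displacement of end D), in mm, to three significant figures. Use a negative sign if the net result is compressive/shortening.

0.467 mm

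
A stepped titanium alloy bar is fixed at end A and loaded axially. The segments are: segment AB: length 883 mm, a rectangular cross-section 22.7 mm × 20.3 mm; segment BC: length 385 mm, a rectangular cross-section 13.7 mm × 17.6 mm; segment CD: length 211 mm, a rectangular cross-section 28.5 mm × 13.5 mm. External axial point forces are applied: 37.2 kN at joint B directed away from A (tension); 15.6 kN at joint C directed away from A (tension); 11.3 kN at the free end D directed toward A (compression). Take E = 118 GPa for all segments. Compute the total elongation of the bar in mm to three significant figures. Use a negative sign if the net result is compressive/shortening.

Internal axial forces (sectioning from the free end, tension +): N_CD = -11.3 kN, N_BC = 4.3 kN, N_AB = 41.5 kN.
A_AB = 460.8 mm².
A_BC = 241.1 mm².
A_CD = 384.8 mm².
δ_AB = 41500·883/(460.8·118000) = 0.6739 mm
δ_BC = 4300·385/(241.1·118000) = 0.05819 mm
δ_CD = -11300·211/(384.8·118000) = -0.05252 mm
δ = Σδ_i = 0.6796 mm.

0.680 mm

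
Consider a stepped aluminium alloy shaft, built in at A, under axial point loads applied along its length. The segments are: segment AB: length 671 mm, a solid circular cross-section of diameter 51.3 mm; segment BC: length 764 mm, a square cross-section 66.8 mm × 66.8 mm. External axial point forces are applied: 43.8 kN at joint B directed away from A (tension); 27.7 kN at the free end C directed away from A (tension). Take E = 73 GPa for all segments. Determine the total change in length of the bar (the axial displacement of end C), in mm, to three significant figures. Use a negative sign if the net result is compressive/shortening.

Internal axial forces (sectioning from the free end, tension +): N_BC = 27.7 kN, N_AB = 71.5 kN.
A_AB = 2067 mm².
A_BC = 4462 mm².
δ_AB = 71500·671/(2067·73000) = 0.318 mm
δ_BC = 27700·764/(4462·73000) = 0.06497 mm
δ = Σδ_i = 0.3829 mm.

0.383 mm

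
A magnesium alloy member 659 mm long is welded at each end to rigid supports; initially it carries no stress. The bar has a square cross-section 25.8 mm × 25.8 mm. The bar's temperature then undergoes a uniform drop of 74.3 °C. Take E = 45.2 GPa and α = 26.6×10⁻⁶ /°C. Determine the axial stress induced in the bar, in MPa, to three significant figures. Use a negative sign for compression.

89.3 MPa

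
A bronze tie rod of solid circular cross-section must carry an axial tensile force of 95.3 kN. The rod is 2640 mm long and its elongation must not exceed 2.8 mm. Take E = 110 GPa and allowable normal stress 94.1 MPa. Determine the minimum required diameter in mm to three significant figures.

Required area A ≥ P/σ_allow = 95300/94.1 = 1013 mm².
For a solid circular section, d ≥ √(4A/π) = 35.91 mm.
Elongation limit: A ≥ PL/(Eδ_allow) = 95300·2640/(110000·2.8) = 816.9 mm² ⇒ d ≥ 32.25 mm.
The stress limit governs.

35.9 mm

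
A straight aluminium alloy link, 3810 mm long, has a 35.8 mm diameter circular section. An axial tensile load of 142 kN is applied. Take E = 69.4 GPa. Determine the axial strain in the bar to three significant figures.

A = 1007 mm².
σ = N/A = 141.1 MPa; ε = σ/E = 141.1/69400 = 2.033e-03.

0.00203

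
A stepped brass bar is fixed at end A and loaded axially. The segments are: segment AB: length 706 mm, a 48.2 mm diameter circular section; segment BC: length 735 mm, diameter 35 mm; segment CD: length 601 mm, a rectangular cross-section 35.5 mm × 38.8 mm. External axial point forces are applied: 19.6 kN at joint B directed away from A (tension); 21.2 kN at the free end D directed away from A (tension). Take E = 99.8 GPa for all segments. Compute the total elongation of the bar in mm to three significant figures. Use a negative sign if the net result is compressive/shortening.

0.413 mm

Internal axial forces (sectioning from the free end, tension +): N_CD = 21.2 kN, N_BC = 21.2 kN, N_AB = 40.8 kN.
A_AB = 1825 mm².
A_BC = 962.1 mm².
A_CD = 1377 mm².
δ_AB = 40800·706/(1825·99800) = 0.1582 mm
δ_BC = 21200·735/(962.1·99800) = 0.1623 mm
δ_CD = 21200·601/(1377·99800) = 0.09269 mm
δ = Σδ_i = 0.4131 mm.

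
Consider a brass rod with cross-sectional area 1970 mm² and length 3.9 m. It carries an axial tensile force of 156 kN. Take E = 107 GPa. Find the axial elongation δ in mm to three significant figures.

2.89 mm

δ_mech = NL/(AE) = 156000·3900/(1970·107000) = 2.886 mm.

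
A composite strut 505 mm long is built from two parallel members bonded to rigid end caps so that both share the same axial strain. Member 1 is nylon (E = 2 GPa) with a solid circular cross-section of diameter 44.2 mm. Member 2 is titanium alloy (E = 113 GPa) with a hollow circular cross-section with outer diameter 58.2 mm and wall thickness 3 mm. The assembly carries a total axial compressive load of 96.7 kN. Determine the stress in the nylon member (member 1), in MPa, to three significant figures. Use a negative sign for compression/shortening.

A_1 = 1534 mm².
A_2 = 520.2 mm².
Equal strain + equilibrium ⇒ each member carries load in proportion to AE: A₁E₁ = 3069000 N, A₂E₂ = 58790000 N, ΣAE = 61860000 N.
σ₁ = P·E₁/ΣAE = -96700·2000/61860000 = -3.127 MPa.

-3.13 MPa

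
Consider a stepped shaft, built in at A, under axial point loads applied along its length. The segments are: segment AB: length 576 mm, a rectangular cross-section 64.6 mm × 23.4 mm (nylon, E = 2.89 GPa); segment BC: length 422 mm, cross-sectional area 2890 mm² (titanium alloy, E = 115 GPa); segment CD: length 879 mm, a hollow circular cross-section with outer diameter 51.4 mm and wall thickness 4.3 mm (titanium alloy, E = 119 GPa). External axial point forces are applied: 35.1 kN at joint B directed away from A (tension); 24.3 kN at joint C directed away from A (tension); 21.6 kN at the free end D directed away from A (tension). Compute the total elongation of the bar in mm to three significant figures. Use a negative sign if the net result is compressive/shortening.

11.0 mm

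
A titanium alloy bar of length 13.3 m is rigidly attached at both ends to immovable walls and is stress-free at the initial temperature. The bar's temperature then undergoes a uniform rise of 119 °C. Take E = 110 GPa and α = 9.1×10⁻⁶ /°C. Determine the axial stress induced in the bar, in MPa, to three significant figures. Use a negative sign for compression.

-119 MPa

Free thermal expansion αLΔT = 9.1e-6 · 13300 · 119 = 14.4 mm.
The walls impose strain ε = −(14.4)/13300 = -1.0829e-03; σ = Eε = 110000 · -1.0829e-03 = -119.1 MPa.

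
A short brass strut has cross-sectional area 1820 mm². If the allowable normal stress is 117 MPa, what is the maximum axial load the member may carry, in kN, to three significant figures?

P_max = σ_allow · A = 117 · 1820 = 212900 N = 212.9 kN.

213 kN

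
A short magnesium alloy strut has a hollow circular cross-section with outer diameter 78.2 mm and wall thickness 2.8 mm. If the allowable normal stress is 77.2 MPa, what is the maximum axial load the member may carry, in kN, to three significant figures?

A = 663.3 mm².
P_max = σ_allow · A = 77.2 · 663.3 = 51200 N = 51.2 kN.

51.2 kN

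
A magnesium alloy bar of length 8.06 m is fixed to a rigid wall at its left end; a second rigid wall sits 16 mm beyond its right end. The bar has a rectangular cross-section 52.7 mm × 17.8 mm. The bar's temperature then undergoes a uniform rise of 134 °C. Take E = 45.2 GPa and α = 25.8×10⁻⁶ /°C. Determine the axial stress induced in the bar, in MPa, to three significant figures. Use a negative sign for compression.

Free thermal expansion αLΔT = 25.8e-6 · 8060 · 134 = 27.87 mm.
The walls engage after the gap closes; constrained expansion = 27.87 − 16 = 11.87 mm.
The walls impose strain ε = −(11.87)/8060 = -1.4721e-03; σ = Eε = 45200 · -1.4721e-03 = -66.54 MPa.

-66.5 MPa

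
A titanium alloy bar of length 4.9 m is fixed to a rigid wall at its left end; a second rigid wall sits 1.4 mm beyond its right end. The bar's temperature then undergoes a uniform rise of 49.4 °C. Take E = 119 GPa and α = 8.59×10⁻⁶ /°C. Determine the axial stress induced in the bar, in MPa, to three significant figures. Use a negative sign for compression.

Free thermal expansion αLΔT = 8.59e-6 · 4900 · 49.4 = 2.079 mm.
The walls engage after the gap closes; constrained expansion = 2.079 − 1.4 = 0.6793 mm.
The walls impose strain ε = −(0.6793)/4900 = -1.3863e-04; σ = Eε = 119000 · -1.3863e-04 = -16.5 MPa.

-16.5 MPa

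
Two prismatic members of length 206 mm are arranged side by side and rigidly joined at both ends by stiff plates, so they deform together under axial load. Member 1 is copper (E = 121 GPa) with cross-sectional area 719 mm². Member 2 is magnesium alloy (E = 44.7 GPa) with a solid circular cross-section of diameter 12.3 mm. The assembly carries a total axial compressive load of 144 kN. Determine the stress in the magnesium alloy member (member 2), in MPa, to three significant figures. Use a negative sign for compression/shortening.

-69.7 MPa

A_2 = 118.8 mm².
Equal strain + equilibrium ⇒ each member carries load in proportion to AE: A₁E₁ = 87000000 N, A₂E₂ = 5311000 N, ΣAE = 92310000 N.
σ₂ = P·E₂/ΣAE = -144000·44700/92310000 = -69.73 MPa.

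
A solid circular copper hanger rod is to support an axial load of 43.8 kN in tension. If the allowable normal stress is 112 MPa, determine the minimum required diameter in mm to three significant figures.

22.3 mm

Required area A ≥ P/σ_allow = 43800/112 = 391.1 mm².
For a solid circular section, d ≥ √(4A/π) = 22.31 mm.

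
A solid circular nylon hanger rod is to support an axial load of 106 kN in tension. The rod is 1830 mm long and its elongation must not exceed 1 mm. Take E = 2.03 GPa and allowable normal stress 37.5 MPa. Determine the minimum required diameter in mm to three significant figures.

349 mm

Required area A ≥ P/σ_allow = 106000/37.5 = 2827 mm².
For a solid circular section, d ≥ √(4A/π) = 59.99 mm.
Elongation limit: A ≥ PL/(Eδ_allow) = 106000·1830/(2030·1) = 95560 mm² ⇒ d ≥ 348.8 mm.
The elongation limit governs.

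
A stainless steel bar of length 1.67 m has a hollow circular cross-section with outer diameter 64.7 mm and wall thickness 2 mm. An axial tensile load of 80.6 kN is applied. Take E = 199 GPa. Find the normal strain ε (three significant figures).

0.00103

A = 394 mm².
σ = N/A = 204.6 MPa; ε = σ/E = 204.6/199000 = 1.028e-03.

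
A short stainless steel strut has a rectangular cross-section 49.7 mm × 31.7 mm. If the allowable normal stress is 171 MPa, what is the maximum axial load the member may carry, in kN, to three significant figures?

A = 1575 mm².
P_max = σ_allow · A = 171 · 1575 = 269400 N = 269.4 kN.

269 kN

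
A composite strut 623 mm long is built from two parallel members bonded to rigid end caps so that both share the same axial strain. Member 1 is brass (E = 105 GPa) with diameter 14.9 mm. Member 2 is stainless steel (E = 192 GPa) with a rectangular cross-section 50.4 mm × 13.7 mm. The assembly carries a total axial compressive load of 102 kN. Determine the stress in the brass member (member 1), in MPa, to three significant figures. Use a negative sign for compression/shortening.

-71.0 MPa

A_1 = 174.4 mm².
A_2 = 690.5 mm².
Equal strain + equilibrium ⇒ each member carries load in proportion to AE: A₁E₁ = 18310000 N, A₂E₂ = 132600000 N, ΣAE = 150900000 N.
σ₁ = P·E₁/ΣAE = -102000·105000/150900000 = -70.98 MPa.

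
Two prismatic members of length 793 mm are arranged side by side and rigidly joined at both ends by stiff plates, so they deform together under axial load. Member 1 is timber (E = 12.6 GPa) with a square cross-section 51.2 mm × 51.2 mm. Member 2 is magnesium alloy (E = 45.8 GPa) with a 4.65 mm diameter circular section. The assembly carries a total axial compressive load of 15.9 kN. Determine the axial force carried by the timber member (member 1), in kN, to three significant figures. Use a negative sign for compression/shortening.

A_1 = 2621 mm².
A_2 = 16.98 mm².
Equal strain + equilibrium ⇒ each member carries load in proportion to AE: A₁E₁ = 33030000 N, A₂E₂ = 777800 N, ΣAE = 33810000 N.
F₁ = P·A₁E₁/ΣAE = -15900·33030000/33810000 = -15530 N.

-15.5 kN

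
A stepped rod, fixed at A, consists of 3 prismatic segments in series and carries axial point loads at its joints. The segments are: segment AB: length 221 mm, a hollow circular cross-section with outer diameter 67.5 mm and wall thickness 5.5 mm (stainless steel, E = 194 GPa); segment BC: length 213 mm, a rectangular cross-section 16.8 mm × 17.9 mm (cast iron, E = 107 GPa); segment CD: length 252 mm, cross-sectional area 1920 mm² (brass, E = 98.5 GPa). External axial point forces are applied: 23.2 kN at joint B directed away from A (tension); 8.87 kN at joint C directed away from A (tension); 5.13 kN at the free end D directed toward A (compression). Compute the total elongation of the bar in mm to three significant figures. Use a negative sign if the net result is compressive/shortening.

Internal axial forces (sectioning from the free end, tension +): N_CD = -5.13 kN, N_BC = 3.74 kN, N_AB = 26.94 kN.
A_AB = 1071 mm².
A_BC = 300.7 mm².
δ_AB = 26940·221/(1071·194000) = 0.02865 mm
δ_BC = 3740·213/(300.7·107000) = 0.02476 mm
δ_CD = -5130·252/(1920·98500) = -0.006836 mm
δ = Σδ_i = 0.04657 mm.

0.0466 mm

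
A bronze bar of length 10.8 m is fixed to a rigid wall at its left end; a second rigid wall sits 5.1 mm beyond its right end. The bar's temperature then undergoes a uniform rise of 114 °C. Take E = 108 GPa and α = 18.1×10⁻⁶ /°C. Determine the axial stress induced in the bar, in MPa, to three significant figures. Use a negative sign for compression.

-172 MPa

Free thermal expansion αLΔT = 18.1e-6 · 10800 · 114 = 22.28 mm.
The walls engage after the gap closes; constrained expansion = 22.28 − 5.1 = 17.18 mm.
The walls impose strain ε = −(17.18)/10800 = -1.5912e-03; σ = Eε = 108000 · -1.5912e-03 = -171.8 MPa.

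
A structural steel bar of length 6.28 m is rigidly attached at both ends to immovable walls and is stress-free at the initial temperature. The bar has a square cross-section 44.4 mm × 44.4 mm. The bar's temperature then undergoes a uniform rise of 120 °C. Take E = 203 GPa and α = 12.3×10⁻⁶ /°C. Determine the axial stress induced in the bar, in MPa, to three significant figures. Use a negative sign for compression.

-300 MPa

Free thermal expansion αLΔT = 12.3e-6 · 6280 · 120 = 9.269 mm.
The walls impose strain ε = −(9.269)/6280 = -1.4760e-03; σ = Eε = 203000 · -1.4760e-03 = -299.6 MPa.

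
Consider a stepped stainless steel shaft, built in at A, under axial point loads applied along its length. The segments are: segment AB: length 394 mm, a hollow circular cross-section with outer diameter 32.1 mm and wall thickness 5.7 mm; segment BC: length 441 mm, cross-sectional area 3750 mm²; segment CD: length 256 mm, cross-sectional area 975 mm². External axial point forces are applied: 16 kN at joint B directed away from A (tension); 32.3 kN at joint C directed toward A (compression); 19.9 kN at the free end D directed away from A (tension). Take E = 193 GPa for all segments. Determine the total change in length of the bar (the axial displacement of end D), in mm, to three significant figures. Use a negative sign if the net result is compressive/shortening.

Internal axial forces (sectioning from the free end, tension +): N_CD = 19.9 kN, N_BC = -12.4 kN, N_AB = 3.6 kN.
A_AB = 472.7 mm².
δ_AB = 3600·394/(472.7·193000) = 0.01555 mm
δ_BC = -12400·441/(3750·193000) = -0.007556 mm
δ_CD = 19900·256/(975·193000) = 0.02707 mm
δ = Σδ_i = 0.03506 mm.

0.0351 mm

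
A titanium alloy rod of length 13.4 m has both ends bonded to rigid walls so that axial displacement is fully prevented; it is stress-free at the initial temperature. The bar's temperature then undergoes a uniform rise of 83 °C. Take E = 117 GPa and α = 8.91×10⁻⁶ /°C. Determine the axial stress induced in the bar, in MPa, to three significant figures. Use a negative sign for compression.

Free thermal expansion αLΔT = 8.91e-6 · 13400 · 83 = 9.91 mm.
The walls impose strain ε = −(9.91)/13400 = -7.3953e-04; σ = Eε = 117000 · -7.3953e-04 = -86.53 MPa.

-86.5 MPa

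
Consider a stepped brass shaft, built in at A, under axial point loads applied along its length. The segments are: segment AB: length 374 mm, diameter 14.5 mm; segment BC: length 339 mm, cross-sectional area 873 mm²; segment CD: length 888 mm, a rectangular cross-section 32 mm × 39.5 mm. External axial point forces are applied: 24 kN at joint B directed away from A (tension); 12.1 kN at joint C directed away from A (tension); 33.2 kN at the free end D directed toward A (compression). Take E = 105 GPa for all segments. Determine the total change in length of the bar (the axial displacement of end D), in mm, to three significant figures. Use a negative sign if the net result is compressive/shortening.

Internal axial forces (sectioning from the free end, tension +): N_CD = -33.2 kN, N_BC = -21.1 kN, N_AB = 2.9 kN.
A_AB = 165.1 mm².
A_CD = 1264 mm².
δ_AB = 2900·374/(165.1·105000) = 0.06255 mm
δ_BC = -21100·339/(873·105000) = -0.07803 mm
δ_CD = -33200·888/(1264·105000) = -0.2221 mm
δ = Σδ_i = -0.2376 mm.

-0.238 mm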